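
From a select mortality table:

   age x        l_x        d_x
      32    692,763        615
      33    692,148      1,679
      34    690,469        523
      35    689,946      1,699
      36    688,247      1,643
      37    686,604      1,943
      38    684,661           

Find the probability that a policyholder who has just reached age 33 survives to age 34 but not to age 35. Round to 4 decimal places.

We want 1|1q33 = (l_34 − l_35)/l_33.
This is the probability of reaching 34 but not 35, conditional on being alive at 33: (l_34 − l_35) / l_33.
= (690,469 − 689,946) / 692,148 = 523 / 692,148 = 0.000756.

0.0008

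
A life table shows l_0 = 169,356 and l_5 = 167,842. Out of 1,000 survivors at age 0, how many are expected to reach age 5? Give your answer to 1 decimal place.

991.1

The relevant probability is 167,842/169,356 = 0.991060.
Expected number = 1,000 × 0.991060 = 991.1.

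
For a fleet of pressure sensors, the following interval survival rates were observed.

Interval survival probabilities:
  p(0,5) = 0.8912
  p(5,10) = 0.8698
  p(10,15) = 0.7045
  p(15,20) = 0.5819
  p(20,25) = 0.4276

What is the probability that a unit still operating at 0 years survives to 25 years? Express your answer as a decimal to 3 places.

0.136

P(survive 0→25) = 0.8912 × 0.8698 × 0.7045 × 0.5819 × 0.4276.
= 0.135882.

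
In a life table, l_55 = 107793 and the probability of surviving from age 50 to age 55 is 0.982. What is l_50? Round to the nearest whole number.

109769

l_50 = l_55 / p = 107793 / 0.982 = 109769.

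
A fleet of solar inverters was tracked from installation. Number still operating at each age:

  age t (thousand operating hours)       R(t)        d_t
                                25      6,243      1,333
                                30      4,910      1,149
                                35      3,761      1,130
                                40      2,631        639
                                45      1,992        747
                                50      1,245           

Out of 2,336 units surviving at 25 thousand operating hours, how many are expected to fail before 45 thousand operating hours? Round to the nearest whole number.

1591

The relevant probability is 1 − 1,992/6,243 = 0.680923.
Expected number = 2,336 × 0.680923 = 1591.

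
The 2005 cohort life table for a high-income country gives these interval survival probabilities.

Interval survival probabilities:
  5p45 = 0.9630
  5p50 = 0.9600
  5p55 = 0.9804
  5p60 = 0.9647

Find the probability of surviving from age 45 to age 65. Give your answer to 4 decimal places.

20p45 = 0.9630 × 0.9600 × 0.9804 × 0.9647.
= 0.874366.

0.8744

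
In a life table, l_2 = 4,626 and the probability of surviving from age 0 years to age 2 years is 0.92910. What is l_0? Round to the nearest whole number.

l_0 = l_2 / p = 4,626 / 0.92910 = 4979.

4979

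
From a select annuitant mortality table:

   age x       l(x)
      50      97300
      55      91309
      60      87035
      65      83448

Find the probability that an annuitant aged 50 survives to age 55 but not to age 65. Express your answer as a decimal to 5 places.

This is the probability of reaching 55 but not 65, conditional on being alive at 50: (l(55) − l(65)) / l(50).
= (91309 − 83448) / 97300 = 7861 / 97300 = 0.080791.

0.08079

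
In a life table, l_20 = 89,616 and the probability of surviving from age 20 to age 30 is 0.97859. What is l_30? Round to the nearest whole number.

87697

l_30 = l_20 × p = 89,616 × 0.97859 = 87697.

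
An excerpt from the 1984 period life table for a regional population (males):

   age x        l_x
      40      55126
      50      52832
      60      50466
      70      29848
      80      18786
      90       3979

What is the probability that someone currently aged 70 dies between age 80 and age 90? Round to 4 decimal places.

0.4961

This is the probability of reaching 80 but not 90, conditional on being alive at 70: (l_80 − l_90) / l_70.
= (18786 − 3979) / 29848 = 14807 / 29848 = 0.496080.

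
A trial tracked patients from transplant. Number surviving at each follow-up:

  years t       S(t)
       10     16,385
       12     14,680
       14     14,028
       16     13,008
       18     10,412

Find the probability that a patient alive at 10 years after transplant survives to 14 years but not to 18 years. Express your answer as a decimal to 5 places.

0.22069

This is the probability of reaching 14 but not 18, conditional on being alive at 10: (S(14) − S(18)) / S(10).
= (14,028 − 10,412) / 16,385 = 3,616 / 16,385 = 0.220690.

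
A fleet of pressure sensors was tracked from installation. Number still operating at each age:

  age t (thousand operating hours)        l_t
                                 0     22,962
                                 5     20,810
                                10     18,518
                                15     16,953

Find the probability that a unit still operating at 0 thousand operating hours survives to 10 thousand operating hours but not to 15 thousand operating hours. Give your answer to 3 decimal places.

0.068

This is the probability of reaching 10 but not 15, conditional on being operational at 0: (l_10 − l_15) / l_0.
= (18,518 − 16,953) / 22,962 = 1,565 / 22,962 = 0.068156.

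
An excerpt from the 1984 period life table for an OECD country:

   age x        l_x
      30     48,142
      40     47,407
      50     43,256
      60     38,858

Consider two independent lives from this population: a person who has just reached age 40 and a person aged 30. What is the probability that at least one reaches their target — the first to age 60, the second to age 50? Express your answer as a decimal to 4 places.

0.9817

p₁ = l_60/l_40 = 38,858/47,407 = 0.819668; p₂ = l_50/l_30 = 43,256/48,142 = 0.898509.
P(at least one) = 1 − (1−p₁)(1−p₂) = 1 − 0.180332 × 0.101491 = 0.981698.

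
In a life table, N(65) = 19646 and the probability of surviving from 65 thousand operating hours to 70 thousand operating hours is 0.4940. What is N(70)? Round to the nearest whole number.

9705

N(70) = N(65) × p = 19646 × 0.4940 = 9705.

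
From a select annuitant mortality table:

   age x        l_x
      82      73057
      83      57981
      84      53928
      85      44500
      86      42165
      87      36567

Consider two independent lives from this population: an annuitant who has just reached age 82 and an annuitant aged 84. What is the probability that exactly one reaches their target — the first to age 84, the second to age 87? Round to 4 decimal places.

p₁ = l_84/l_82 = 53928/73057 = 0.738163; p₂ = l_87/l_84 = 36567/53928 = 0.678071.
P(exactly one) = p₁(1−p₂) + (1−p₁)p₂ = 0.237636 + 0.177544 = 0.415180.

0.4152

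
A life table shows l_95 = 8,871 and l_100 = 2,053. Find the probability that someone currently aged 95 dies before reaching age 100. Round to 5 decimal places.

P(die before 100 | alive at 95) = 1 − l_100/l_95 = 1 − 2,053/8,871 = (6,818)/8,871 = 0.768572.

0.76857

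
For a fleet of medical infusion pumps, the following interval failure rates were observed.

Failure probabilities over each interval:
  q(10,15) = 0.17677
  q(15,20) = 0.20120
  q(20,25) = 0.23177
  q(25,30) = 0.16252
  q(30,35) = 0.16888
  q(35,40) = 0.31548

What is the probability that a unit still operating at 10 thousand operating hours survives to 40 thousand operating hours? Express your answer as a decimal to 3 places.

0.241

P(survive 10→40) = (1 − 0.17677) × (1 − 0.20120) × (1 − 0.23177) × (1 − 0.16252) × (1 − 0.16888) × (1 − 0.31548).
= 0.82323 × 0.79880 × 0.76823 × 0.83748 × 0.83112 × 0.68452 = 0.240699.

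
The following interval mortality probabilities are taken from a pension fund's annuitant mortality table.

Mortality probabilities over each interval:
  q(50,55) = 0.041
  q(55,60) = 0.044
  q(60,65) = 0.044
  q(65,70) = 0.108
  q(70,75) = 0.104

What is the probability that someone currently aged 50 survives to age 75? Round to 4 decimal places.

0.7005

P(survive 50→75) = (1 − 0.041) × (1 − 0.044) × (1 − 0.044) × (1 − 0.108) × (1 − 0.104).
= 0.959 × 0.956 × 0.956 × 0.892 × 0.896 = 0.700499.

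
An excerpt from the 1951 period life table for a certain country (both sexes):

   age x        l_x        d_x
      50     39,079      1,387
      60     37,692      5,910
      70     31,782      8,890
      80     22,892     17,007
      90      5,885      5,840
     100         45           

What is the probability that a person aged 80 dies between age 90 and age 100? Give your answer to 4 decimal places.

We want 10|10q80 = (l_90 − l_100)/l_80.
This is the probability of reaching 90 but not 100, conditional on being alive at 80: (l_90 − l_100) / l_80.
= (5,885 − 45) / 22,892 = 5,840 / 22,892 = 0.255111.

0.2551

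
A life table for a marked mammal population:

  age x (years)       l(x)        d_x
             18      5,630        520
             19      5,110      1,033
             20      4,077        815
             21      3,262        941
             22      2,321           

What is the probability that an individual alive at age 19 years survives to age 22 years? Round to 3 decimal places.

The conditional survival probability is l(22)/l(19) = 2,321/5,110 = 0.454207.

0.454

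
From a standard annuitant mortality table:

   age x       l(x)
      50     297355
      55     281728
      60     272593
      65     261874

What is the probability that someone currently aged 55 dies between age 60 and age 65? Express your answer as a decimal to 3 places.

0.038

This is the probability of reaching 60 but not 65, conditional on being alive at 55: (l(60) − l(65)) / l(55).
= (272593 − 261874) / 281728 = 10719 / 281728 = 0.038047.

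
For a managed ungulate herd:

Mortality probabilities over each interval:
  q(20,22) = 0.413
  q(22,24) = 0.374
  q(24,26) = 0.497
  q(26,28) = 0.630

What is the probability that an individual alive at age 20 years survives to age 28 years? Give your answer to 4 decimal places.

0.0684

Chaining the interval survival probabilities: (1 − 0.413) × (1 − 0.374) × (1 − 0.497) × (1 − 0.630).
= 0.587 × 0.626 × 0.503 × 0.370 = 0.068388.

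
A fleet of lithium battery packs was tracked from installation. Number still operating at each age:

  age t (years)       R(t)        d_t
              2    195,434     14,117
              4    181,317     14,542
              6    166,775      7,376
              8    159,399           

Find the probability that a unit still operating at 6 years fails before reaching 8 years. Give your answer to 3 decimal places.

P(fail before 8 | operational at 6) = 1 − R(8)/R(6) = 1 − 159,399/166,775 = (7,376)/166,775 = 0.044227.

0.044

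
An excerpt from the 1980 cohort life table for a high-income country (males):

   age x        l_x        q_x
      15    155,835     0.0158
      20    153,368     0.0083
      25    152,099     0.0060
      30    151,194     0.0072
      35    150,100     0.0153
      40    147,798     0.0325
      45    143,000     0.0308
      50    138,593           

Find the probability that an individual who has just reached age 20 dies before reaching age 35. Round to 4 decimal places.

0.0213

P(die before 35 | alive at 20) = 1 − l_35/l_20 = 1 − 150,100/153,368 = (3,268)/153,368 = 0.021308.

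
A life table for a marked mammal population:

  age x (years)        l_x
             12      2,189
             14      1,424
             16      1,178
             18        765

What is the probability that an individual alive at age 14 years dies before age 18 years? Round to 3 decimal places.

P(die before 18 | alive at 14) = 1 − l_18/l_14 = 1 − 765/1,424 = (659)/1,424 = 0.462781.

0.463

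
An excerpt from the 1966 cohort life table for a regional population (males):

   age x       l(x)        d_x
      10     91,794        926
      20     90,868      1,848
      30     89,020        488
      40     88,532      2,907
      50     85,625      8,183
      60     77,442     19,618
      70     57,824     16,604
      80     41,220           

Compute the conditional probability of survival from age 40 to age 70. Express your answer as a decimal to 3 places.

0.653

The conditional survival probability is l(70)/l(40) = 57,824/88,532 = 0.653142.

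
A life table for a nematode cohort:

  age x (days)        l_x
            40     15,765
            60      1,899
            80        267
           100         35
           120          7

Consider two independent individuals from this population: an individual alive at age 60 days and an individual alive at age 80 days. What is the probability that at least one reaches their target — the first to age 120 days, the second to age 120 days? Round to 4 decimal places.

p₁ = l_120/l_60 = 7/1,899 = 0.003686; p₂ = l_120/l_80 = 7/267 = 0.026217.
P(at least one) = 1 − (1−p₁)(1−p₂) = 1 − 0.996314 × 0.973783 = 0.029806.

0.0298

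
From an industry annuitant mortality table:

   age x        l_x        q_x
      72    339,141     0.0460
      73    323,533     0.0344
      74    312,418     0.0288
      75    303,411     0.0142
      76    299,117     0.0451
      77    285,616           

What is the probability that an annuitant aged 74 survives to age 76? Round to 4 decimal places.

We want 2p74 = l_76/l_74.
The conditional survival probability is l_76/l_74 = 299,117/312,418 = 0.957426.

0.9574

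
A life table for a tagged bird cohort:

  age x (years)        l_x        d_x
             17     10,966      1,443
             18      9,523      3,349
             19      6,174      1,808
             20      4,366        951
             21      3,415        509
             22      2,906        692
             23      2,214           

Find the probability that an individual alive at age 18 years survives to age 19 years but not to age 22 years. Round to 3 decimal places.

0.343

This is the probability of reaching 19 but not 22, conditional on being alive at 18: (l_19 − l_22) / l_18.
= (6,174 − 2,906) / 9,523 = 3,268 / 9,523 = 0.343169.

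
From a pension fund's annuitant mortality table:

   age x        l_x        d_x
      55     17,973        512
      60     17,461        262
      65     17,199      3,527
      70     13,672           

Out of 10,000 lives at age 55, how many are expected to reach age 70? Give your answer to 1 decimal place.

The relevant probability is 13,672/17,973 = 0.760697.
Expected number = 10,000 × 0.760697 = 7607.0.

7607.0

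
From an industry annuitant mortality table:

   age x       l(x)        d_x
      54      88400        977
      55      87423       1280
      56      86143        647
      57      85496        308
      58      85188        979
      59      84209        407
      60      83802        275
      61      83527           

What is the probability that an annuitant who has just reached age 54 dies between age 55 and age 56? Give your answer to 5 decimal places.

This is the probability of reaching 55 but not 56, conditional on being alive at 54: (l(55) − l(56)) / l(54).
= (87423 − 86143) / 88400 = 1280 / 88400 = 0.014480.

0.01448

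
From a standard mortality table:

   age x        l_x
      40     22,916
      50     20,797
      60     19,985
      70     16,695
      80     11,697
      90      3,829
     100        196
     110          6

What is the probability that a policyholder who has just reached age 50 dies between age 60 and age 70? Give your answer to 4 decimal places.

We want 10|10q50 = (l_60 − l_70)/l_50.
This is the probability of reaching 60 but not 70, conditional on being alive at 50: (l_60 − l_70) / l_50.
= (19,985 − 16,695) / 20,797 = 3,290 / 20,797 = 0.158196.

0.1582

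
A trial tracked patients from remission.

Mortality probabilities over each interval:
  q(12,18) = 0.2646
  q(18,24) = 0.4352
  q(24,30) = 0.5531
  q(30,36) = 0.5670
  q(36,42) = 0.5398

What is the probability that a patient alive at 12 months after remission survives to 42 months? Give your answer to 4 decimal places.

Survival from 12 to 42 is the product of surviving each interval: (1 − 0.2646) × (1 − 0.4352) × (1 − 0.5531) × (1 − 0.5670) × (1 − 0.5398).
= 0.7354 × 0.5648 × 0.4469 × 0.4330 × 0.4602 = 0.036988.

0.0370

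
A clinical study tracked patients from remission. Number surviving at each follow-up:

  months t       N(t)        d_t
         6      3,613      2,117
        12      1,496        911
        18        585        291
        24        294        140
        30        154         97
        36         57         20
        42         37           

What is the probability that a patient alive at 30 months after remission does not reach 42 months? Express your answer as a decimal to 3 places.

0.760

P(die before 42 | alive at 30) = 1 − N(42)/N(30) = 1 − 37/154 = (117)/154 = 0.759740.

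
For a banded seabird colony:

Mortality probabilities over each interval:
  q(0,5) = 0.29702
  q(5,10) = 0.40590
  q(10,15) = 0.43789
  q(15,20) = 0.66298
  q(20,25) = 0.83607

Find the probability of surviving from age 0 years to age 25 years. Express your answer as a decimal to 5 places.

Chaining the interval survival probabilities: (1 − 0.29702) × (1 − 0.40590) × (1 − 0.43789) × (1 − 0.66298) × (1 − 0.83607).
= 0.70298 × 0.59410 × 0.56211 × 0.33702 × 0.16393 = 0.012970.

0.01297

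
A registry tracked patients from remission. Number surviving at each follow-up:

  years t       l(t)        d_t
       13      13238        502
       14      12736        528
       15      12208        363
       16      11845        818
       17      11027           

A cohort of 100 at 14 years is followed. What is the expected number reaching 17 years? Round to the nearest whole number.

The relevant probability is 11027/12736 = 0.865813.
Expected number = 100 × 0.865813 = 87.

87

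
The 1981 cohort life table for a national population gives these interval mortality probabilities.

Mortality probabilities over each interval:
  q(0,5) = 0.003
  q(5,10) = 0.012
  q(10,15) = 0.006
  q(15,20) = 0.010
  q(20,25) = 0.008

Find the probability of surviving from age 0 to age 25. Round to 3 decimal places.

0.962

P(survive 0→25) = (1 − 0.003) × (1 − 0.012) × (1 − 0.006) × (1 − 0.010) × (1 − 0.008).
= 0.997 × 0.988 × 0.994 × 0.990 × 0.992 = 0.961580.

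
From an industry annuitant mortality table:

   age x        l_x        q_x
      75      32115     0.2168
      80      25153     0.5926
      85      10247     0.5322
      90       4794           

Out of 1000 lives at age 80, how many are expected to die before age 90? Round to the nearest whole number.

The relevant probability is 1 − 4794/25153 = 0.809406.
Expected number = 1000 × 0.809406 = 809.

809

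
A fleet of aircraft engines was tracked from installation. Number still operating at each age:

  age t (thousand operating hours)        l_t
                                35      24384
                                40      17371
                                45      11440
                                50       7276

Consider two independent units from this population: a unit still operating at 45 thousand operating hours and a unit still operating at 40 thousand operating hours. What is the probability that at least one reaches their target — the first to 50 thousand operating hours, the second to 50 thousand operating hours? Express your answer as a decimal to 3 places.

0.788

p₁ = l_50/l_45 = 7276/11440 = 0.636014; p₂ = l_50/l_40 = 7276/17371 = 0.418859.
P(at least one) = 1 − (1−p₁)(1−p₂) = 1 − 0.363986 × 0.581141 = 0.788473.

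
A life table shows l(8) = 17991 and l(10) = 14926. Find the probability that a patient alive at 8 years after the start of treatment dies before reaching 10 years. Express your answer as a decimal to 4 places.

P(die before 10 | alive at 8) = 1 − l(10)/l(8) = 1 − 14926/17991 = (3065)/17991 = 0.170363.

0.1704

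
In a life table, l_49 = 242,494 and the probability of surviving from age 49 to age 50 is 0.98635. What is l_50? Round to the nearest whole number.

l_50 = l_49 × p = 242,494 × 0.98635 = 239184.

239184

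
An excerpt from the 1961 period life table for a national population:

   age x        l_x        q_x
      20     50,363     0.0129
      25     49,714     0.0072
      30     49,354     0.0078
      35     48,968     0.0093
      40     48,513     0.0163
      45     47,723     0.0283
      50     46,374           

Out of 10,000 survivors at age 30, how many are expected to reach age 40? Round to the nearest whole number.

9830

The relevant probability is 48,513/49,354 = 0.982960.
Expected number = 10,000 × 0.982960 = 9830.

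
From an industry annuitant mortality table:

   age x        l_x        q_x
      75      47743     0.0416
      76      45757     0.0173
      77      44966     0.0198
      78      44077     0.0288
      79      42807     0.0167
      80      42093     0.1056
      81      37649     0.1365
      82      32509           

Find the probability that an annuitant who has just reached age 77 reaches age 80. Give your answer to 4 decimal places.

We want 3p77 = l_80/l_77.
The conditional survival probability is l_80/l_77 = 42093/44966 = 0.936107.

0.9361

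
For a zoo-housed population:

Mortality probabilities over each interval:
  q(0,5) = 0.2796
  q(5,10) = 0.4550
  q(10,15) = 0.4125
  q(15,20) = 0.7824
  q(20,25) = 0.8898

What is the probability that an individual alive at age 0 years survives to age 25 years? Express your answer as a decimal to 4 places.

P(survive 0→25) = (1 − 0.2796) × (1 − 0.4550) × (1 − 0.4125) × (1 − 0.7824) × (1 − 0.8898).
= 0.7204 × 0.5450 × 0.5875 × 0.2176 × 0.1102 = 0.005531.

0.0055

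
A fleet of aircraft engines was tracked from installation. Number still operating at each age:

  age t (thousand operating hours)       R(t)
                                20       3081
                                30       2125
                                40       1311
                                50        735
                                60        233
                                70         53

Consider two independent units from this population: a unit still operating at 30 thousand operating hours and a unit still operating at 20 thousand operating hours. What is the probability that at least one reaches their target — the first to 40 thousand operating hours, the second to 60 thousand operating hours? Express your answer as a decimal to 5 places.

0.64591

p₁ = R(40)/R(30) = 1311/2125 = 0.616941; p₂ = R(60)/R(20) = 233/3081 = 0.075625.
P(at least one) = 1 − (1−p₁)(1−p₂) = 1 − 0.383059 × 0.924375 = 0.645910.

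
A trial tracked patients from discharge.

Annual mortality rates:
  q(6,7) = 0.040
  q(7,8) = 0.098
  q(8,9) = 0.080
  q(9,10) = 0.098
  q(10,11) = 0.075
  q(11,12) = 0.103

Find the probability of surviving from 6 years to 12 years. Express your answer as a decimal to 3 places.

The overall survival probability is (1 − 0.040) × (1 − 0.098) × (1 − 0.080) × (1 − 0.098) × (1 − 0.075) × (1 − 0.103).
= 0.960 × 0.902 × 0.920 × 0.902 × 0.925 × 0.897 = 0.596220.

0.596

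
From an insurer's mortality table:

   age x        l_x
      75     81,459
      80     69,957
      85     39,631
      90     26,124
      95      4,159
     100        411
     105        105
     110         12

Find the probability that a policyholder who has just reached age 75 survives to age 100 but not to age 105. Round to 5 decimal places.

This is the probability of reaching 100 but not 105, conditional on being alive at 75: (l_100 − l_105) / l_75.
= (411 − 105) / 81,459 = 306 / 81,459 = 0.003756.

0.00376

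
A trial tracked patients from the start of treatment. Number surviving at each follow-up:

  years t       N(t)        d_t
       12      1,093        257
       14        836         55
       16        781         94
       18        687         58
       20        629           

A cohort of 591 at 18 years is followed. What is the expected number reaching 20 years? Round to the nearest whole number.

The relevant probability is 629/687 = 0.915575.
Expected number = 591 × 0.915575 = 541.

541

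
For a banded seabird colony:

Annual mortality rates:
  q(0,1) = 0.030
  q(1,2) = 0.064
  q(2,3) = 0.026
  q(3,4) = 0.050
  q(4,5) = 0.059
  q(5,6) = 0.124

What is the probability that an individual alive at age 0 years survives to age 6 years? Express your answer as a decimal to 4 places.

Survival from 0 to 6 is the product of surviving each interval: (1 − 0.030) × (1 − 0.064) × (1 − 0.026) × (1 − 0.050) × (1 − 0.059) × (1 − 0.124).
= 0.970 × 0.936 × 0.974 × 0.950 × 0.941 × 0.876 = 0.692507.

0.6925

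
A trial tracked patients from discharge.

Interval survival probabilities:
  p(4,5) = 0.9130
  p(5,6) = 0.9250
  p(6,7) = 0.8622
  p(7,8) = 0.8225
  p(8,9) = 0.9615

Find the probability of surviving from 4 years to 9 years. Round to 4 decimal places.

0.5758

Survival from 4 to 9 is the product of surviving each interval: 0.9130 × 0.9250 × 0.8622 × 0.8225 × 0.9615.
= 0.575845.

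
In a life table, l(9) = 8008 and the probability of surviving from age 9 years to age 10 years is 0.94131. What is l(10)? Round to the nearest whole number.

l(10) = l(9) × p = 8008 × 0.94131 = 7538.

7538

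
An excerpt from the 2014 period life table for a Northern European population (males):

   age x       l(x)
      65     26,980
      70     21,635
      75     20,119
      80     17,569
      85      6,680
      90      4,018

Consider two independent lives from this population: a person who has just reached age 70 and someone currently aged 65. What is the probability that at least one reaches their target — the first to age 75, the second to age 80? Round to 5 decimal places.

p₁ = l(75)/l(70) = 20,119/21,635 = 0.929928; p₂ = l(80)/l(65) = 17,569/26,980 = 0.651186.
P(at least one) = 1 − (1−p₁)(1−p₂) = 1 − 0.070072 × 0.348814 = 0.975558.

0.97556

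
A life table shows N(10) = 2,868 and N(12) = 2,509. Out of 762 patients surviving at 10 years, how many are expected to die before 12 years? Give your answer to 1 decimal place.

The relevant probability is 1 − 2,509/2,868 = 0.125174.
Expected number = 762 × 0.125174 = 95.4.

95.4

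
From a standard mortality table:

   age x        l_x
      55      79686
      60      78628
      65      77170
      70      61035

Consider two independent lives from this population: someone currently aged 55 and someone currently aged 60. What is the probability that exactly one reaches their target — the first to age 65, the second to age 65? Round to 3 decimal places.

0.049

p₁ = l_65/l_55 = 77170/79686 = 0.968426; p₂ = l_65/l_60 = 77170/78628 = 0.981457.
P(exactly one) = p₁(1−p₂) + (1−p₁)p₂ = 0.017958 + 0.030989 = 0.048946.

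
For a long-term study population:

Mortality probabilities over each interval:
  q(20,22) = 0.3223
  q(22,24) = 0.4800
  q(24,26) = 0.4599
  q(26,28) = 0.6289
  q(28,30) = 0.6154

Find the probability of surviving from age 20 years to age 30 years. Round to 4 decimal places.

0.0272

Survival from 20 to 30 is the product of surviving each interval: (1 − 0.3223) × (1 − 0.4800) × (1 − 0.4599) × (1 − 0.6289) × (1 − 0.6154).
= 0.6777 × 0.5200 × 0.5401 × 0.3711 × 0.3846 = 0.027165.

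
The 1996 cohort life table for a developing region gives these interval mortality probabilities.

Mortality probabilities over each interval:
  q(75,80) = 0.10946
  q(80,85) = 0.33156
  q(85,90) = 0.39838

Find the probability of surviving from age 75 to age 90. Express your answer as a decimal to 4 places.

0.3581

Chaining the interval survival probabilities: (1 − 0.10946) × (1 − 0.33156) × (1 − 0.39838).
= 0.89054 × 0.66844 × 0.60162 = 0.358128.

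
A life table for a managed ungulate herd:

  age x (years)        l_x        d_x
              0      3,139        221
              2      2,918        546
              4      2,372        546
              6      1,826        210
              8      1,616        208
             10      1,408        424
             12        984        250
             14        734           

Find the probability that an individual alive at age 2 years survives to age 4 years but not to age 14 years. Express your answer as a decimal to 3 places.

This is the probability of reaching 4 but not 14, conditional on being alive at 2: (l_4 − l_14) / l_2.
= (2,372 − 734) / 2,918 = 1,638 / 2,918 = 0.561343.

0.561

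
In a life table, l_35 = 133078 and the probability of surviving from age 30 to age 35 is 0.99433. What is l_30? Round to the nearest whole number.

133837

l_30 = l_35 / p = 133078 / 0.99433 = 133837.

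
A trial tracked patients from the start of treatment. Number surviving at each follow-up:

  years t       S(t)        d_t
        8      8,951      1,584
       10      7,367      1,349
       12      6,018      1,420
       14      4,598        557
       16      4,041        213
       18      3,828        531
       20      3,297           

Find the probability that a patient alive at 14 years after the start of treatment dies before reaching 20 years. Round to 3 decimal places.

P(die before 20 | alive at 14) = 1 − S(20)/S(14) = 1 − 3,297/4,598 = (1,301)/4,598 = 0.282949.

0.283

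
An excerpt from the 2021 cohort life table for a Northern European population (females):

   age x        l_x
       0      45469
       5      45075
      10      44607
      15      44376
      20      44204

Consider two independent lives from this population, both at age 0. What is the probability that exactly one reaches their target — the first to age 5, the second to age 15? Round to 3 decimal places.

p₁ = l_5/l_0 = 45075/45469 = 0.991335; p₂ = l_15/l_0 = 44376/45469 = 0.975962.
P(exactly one) = p₁(1−p₂) + (1−p₁)p₂ = 0.023830 + 0.008457 = 0.032286.

0.032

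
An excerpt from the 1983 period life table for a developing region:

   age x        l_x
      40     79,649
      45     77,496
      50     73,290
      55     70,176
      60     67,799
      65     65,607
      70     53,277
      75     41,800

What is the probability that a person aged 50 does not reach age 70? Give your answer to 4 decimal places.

P(die before 70 | alive at 50) = 1 − l_70/l_50 = 1 − 53,277/73,290 = (20,013)/73,290 = 0.273066.

0.2731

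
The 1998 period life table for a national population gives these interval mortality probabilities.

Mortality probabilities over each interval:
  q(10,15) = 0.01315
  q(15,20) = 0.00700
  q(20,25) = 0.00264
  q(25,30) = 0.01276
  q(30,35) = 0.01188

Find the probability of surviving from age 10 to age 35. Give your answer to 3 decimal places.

0.953

Chaining the interval survival probabilities: (1 − 0.01315) × (1 − 0.00700) × (1 − 0.00264) × (1 − 0.01276) × (1 − 0.01188).
= 0.98685 × 0.99300 × 0.99736 × 0.98724 × 0.98812 = 0.953421.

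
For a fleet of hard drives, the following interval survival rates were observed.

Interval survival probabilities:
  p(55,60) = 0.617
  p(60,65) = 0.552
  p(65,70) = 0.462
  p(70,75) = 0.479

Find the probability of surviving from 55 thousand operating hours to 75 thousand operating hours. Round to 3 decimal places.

Survival from 55 to 75 is the product of surviving each interval: 0.617 × 0.552 × 0.462 × 0.479.
= 0.075371.

0.075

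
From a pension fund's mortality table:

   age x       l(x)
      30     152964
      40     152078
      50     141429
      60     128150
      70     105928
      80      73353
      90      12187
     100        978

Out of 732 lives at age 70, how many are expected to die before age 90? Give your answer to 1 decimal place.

The relevant probability is 1 − 12187/105928 = 0.884950.
Expected number = 732 × 0.884950 = 647.8.

647.8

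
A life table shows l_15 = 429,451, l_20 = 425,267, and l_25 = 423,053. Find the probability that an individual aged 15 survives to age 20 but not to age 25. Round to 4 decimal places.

0.0052

We want 5|5q15 = (l_20 − l_25)/l_15.
This is the probability of reaching 20 but not 25, conditional on being alive at 15: (l_20 − l_25) / l_15.
= (425,267 − 423,053) / 429,451 = 2,214 / 429,451 = 0.005155.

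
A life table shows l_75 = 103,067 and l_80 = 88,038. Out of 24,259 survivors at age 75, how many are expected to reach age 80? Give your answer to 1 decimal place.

20721.6

The relevant probability is 88,038/103,067 = 0.854182.
Expected number = 24,259 × 0.854182 = 20721.6.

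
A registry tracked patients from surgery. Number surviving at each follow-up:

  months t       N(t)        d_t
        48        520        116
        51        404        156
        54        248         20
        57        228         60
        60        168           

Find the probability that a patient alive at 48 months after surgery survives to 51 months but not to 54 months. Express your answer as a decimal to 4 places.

This is the probability of reaching 51 but not 54, conditional on being alive at 48: (N(51) − N(54)) / N(48).
= (404 − 248) / 520 = 156 / 520 = 0.300000.

0.3000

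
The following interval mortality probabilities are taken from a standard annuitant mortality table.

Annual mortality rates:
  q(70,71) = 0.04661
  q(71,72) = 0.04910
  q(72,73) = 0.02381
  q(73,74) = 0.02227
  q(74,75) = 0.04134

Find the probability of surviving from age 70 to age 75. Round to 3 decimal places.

Chaining the interval survival probabilities: (1 − 0.04661) × (1 − 0.04910) × (1 − 0.02381) × (1 − 0.02227) × (1 − 0.04134).
= 0.95339 × 0.95090 × 0.97619 × 0.97773 × 0.95866 = 0.829513.

0.830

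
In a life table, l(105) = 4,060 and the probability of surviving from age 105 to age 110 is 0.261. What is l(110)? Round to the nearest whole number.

1060

l(110) = l(105) × p = 4,060 × 0.261 = 1060.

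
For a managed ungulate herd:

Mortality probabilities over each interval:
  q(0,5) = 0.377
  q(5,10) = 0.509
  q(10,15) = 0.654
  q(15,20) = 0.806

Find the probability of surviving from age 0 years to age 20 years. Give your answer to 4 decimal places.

0.0205

Chaining the interval survival probabilities: (1 − 0.377) × (1 − 0.509) × (1 − 0.654) × (1 − 0.806).
= 0.623 × 0.491 × 0.346 × 0.194 = 0.020533.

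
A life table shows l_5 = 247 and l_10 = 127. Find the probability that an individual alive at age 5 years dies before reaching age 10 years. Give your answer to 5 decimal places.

0.48583

P(die before 10 | alive at 5) = 1 − l_10/l_5 = 1 − 127/247 = (120)/247 = 0.485830.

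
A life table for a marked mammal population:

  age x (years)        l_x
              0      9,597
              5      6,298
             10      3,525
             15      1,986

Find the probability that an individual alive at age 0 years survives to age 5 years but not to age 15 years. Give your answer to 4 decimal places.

0.4493

This is the probability of reaching 5 but not 15, conditional on being alive at 0: (l_5 − l_15) / l_0.
= (6,298 − 1,986) / 9,597 = 4,312 / 9,597 = 0.449307.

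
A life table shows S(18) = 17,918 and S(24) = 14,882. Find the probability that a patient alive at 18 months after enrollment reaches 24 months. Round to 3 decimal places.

The conditional survival probability is S(24)/S(18) = 14,882/17,918 = 0.830561.

0.831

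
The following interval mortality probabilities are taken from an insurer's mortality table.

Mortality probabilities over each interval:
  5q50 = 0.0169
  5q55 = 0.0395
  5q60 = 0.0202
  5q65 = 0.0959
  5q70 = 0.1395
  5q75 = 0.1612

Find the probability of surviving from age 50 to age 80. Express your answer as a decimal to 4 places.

0.6038

Survival from 50 to 80 is the product of surviving each interval: (1 − 0.0169) × (1 − 0.0395) × (1 − 0.0202) × (1 − 0.0959) × (1 − 0.1395) × (1 − 0.1612).
= 0.9831 × 0.9605 × 0.9798 × 0.9041 × 0.8605 × 0.8388 = 0.603752.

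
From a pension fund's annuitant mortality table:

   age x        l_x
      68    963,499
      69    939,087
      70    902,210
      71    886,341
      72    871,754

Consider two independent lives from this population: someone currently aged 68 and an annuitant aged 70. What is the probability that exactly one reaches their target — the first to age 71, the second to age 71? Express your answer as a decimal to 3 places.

0.095

p₁ = l_71/l_68 = 886,341/963,499 = 0.919919; p₂ = l_71/l_70 = 886,341/902,210 = 0.982411.
P(exactly one) = p₁(1−p₂) + (1−p₁)p₂ = 0.016180 + 0.078672 = 0.094853.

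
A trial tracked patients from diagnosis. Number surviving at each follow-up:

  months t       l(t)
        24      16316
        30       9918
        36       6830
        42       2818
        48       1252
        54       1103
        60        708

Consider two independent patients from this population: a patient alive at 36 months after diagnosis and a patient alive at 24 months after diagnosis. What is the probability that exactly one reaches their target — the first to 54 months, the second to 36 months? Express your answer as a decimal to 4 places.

0.4449

p₁ = l(54)/l(36) = 1103/6830 = 0.161493; p₂ = l(36)/l(24) = 6830/16316 = 0.418608.
P(exactly one) = p₁(1−p₂) + (1−p₁)p₂ = 0.093891 + 0.351006 = 0.444896.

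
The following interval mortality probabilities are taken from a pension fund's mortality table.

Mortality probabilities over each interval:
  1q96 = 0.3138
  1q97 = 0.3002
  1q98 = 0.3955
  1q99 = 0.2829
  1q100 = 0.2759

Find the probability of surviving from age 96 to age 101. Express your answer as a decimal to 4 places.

0.1507

Chaining the interval survival probabilities: (1 − 0.3138) × (1 − 0.3002) × (1 − 0.3955) × (1 − 0.2829) × (1 − 0.2759).
= 0.6862 × 0.6998 × 0.6045 × 0.7171 × 0.7241 = 0.150730.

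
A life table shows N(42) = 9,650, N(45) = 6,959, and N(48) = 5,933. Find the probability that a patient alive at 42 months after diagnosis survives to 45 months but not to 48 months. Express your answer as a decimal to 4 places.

This is the probability of reaching 45 but not 48, conditional on being alive at 42: (N(45) − N(48)) / N(42).
= (6,959 − 5,933) / 9,650 = 1,026 / 9,650 = 0.106321.

0.1063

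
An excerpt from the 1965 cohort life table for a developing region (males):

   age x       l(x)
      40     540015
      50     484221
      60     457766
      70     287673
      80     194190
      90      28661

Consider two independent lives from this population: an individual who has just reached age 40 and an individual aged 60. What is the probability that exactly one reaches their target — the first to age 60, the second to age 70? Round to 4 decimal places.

p₁ = l(60)/l(40) = 457766/540015 = 0.847691; p₂ = l(70)/l(60) = 287673/457766 = 0.628428.
P(exactly one) = p₁(1−p₂) + (1−p₁)p₂ = 0.314978 + 0.095715 = 0.410693.

0.4107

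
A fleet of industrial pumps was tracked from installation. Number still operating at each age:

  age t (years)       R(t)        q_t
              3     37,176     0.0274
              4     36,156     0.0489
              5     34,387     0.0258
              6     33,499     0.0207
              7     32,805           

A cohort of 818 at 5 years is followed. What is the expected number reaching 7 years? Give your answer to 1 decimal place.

The relevant probability is 32,805/34,387 = 0.953994.
Expected number = 818 × 0.953994 = 780.4.

780.4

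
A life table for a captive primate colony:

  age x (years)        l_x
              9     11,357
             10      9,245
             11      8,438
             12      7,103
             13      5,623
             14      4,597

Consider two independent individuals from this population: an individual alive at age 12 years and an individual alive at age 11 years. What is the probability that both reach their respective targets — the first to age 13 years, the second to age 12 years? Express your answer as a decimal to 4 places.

p₁ = l_13/l_12 = 5,623/7,103 = 0.791637; p₂ = l_12/l_11 = 7,103/8,438 = 0.841787.
P(both) = p₁ × p₂ = 0.791637 × 0.841787 = 0.666390.

0.6664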